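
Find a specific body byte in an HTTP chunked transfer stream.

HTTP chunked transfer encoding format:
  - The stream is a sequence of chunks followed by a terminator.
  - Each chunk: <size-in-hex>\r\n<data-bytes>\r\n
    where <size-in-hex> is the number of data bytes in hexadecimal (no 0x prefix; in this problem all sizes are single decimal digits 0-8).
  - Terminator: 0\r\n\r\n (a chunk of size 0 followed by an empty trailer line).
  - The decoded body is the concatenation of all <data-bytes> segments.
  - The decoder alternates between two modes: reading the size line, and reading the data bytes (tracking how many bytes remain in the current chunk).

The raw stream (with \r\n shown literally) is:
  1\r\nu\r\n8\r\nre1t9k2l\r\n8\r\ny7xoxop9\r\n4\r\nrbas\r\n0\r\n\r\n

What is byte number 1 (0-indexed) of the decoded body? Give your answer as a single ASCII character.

Chunk 1: stream[0..1]='1' size=0x1=1, data at stream[3..4]='u' -> body[0..1], body so far='u'
Chunk 2: stream[6..7]='8' size=0x8=8, data at stream[9..17]='re1t9k2l' -> body[1..9], body so far='ure1t9k2l'
Chunk 3: stream[19..20]='8' size=0x8=8, data at stream[22..30]='y7xoxop9' -> body[9..17], body so far='ure1t9k2ly7xoxop9'
Chunk 4: stream[32..33]='4' size=0x4=4, data at stream[35..39]='rbas' -> body[17..21], body so far='ure1t9k2ly7xoxop9rbas'
Chunk 5: stream[41..42]='0' size=0 (terminator). Final body='ure1t9k2ly7xoxop9rbas' (21 bytes)
Body byte 1 = 'r'

Answer: r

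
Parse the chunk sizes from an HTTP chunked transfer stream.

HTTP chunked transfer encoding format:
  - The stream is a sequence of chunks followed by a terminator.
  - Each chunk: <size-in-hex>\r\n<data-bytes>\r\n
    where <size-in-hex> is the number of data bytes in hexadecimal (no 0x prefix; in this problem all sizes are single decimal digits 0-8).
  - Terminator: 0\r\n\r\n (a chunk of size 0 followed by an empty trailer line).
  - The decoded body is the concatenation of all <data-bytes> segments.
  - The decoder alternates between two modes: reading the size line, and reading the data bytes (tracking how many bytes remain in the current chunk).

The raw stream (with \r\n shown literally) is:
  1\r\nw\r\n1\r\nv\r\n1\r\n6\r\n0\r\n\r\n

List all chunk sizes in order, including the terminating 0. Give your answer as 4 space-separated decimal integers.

Answer: 1 1 1 0

Derivation:
Chunk 1: stream[0..1]='1' size=0x1=1, data at stream[3..4]='w' -> body[0..1], body so far='w'
Chunk 2: stream[6..7]='1' size=0x1=1, data at stream[9..10]='v' -> body[1..2], body so far='wv'
Chunk 3: stream[12..13]='1' size=0x1=1, data at stream[15..16]='6' -> body[2..3], body so far='wv6'
Chunk 4: stream[18..19]='0' size=0 (terminator). Final body='wv6' (3 bytes)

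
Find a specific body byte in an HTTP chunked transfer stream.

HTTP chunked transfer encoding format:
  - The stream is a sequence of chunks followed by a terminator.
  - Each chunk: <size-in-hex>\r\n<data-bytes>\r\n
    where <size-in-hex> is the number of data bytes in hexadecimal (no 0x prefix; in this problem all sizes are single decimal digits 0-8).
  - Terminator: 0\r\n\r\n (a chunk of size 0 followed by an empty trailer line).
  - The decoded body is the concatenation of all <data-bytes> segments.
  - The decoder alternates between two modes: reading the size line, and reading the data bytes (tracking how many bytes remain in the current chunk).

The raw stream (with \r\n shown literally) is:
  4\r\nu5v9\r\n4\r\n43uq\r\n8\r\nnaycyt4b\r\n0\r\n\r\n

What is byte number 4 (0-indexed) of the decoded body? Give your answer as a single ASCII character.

Chunk 1: stream[0..1]='4' size=0x4=4, data at stream[3..7]='u5v9' -> body[0..4], body so far='u5v9'
Chunk 2: stream[9..10]='4' size=0x4=4, data at stream[12..16]='43uq' -> body[4..8], body so far='u5v943uq'
Chunk 3: stream[18..19]='8' size=0x8=8, data at stream[21..29]='naycyt4b' -> body[8..16], body so far='u5v943uqnaycyt4b'
Chunk 4: stream[31..32]='0' size=0 (terminator). Final body='u5v943uqnaycyt4b' (16 bytes)
Body byte 4 = '4'

Answer: 4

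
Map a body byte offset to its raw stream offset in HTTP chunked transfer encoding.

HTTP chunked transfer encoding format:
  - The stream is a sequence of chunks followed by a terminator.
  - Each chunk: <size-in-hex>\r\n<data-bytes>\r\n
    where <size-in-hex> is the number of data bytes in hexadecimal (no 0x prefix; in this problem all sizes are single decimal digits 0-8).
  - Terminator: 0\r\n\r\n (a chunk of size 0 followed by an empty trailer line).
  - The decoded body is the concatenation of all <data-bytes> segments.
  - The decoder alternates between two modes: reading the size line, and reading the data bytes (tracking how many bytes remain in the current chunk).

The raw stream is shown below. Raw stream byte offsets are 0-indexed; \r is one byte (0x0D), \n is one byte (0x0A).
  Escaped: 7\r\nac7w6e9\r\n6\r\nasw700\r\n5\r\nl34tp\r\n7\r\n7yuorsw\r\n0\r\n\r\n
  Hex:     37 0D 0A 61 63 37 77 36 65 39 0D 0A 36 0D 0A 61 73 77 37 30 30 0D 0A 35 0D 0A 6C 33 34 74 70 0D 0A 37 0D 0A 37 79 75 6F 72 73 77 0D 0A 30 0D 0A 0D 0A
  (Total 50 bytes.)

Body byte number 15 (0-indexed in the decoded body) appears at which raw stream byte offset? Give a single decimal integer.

Answer: 28

Derivation:
Chunk 1: stream[0..1]='7' size=0x7=7, data at stream[3..10]='ac7w6e9' -> body[0..7], body so far='ac7w6e9'
Chunk 2: stream[12..13]='6' size=0x6=6, data at stream[15..21]='asw700' -> body[7..13], body so far='ac7w6e9asw700'
Chunk 3: stream[23..24]='5' size=0x5=5, data at stream[26..31]='l34tp' -> body[13..18], body so far='ac7w6e9asw700l34tp'
Chunk 4: stream[33..34]='7' size=0x7=7, data at stream[36..43]='7yuorsw' -> body[18..25], body so far='ac7w6e9asw700l34tp7yuorsw'
Chunk 5: stream[45..46]='0' size=0 (terminator). Final body='ac7w6e9asw700l34tp7yuorsw' (25 bytes)
Body byte 15 at stream offset 28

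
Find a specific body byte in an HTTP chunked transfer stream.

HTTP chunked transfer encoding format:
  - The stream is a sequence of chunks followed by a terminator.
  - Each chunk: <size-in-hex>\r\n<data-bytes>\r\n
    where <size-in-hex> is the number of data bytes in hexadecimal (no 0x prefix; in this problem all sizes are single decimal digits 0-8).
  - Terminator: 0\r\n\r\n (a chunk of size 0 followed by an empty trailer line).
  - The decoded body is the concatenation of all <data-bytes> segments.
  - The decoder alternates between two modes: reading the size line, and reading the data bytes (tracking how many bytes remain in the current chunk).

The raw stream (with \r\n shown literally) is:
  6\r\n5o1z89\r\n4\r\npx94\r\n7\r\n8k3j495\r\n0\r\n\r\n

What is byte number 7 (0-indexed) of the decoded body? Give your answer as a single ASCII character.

Answer: x

Derivation:
Chunk 1: stream[0..1]='6' size=0x6=6, data at stream[3..9]='5o1z89' -> body[0..6], body so far='5o1z89'
Chunk 2: stream[11..12]='4' size=0x4=4, data at stream[14..18]='px94' -> body[6..10], body so far='5o1z89px94'
Chunk 3: stream[20..21]='7' size=0x7=7, data at stream[23..30]='8k3j495' -> body[10..17], body so far='5o1z89px948k3j495'
Chunk 4: stream[32..33]='0' size=0 (terminator). Final body='5o1z89px948k3j495' (17 bytes)
Body byte 7 = 'x'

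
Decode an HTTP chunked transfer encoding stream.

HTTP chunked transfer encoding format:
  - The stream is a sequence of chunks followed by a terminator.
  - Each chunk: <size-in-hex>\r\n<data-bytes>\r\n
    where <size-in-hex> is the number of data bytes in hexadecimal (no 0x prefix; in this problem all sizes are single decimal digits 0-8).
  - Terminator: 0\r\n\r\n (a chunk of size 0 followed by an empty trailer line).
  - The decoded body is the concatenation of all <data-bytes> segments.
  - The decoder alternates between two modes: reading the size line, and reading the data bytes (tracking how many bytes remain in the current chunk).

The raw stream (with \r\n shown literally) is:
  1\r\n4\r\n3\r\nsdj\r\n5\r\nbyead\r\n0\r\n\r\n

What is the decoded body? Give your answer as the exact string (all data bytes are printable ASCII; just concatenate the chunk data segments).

Answer: 4sdjbyead

Derivation:
Chunk 1: stream[0..1]='1' size=0x1=1, data at stream[3..4]='4' -> body[0..1], body so far='4'
Chunk 2: stream[6..7]='3' size=0x3=3, data at stream[9..12]='sdj' -> body[1..4], body so far='4sdj'
Chunk 3: stream[14..15]='5' size=0x5=5, data at stream[17..22]='byead' -> body[4..9], body so far='4sdjbyead'
Chunk 4: stream[24..25]='0' size=0 (terminator). Final body='4sdjbyead' (9 bytes)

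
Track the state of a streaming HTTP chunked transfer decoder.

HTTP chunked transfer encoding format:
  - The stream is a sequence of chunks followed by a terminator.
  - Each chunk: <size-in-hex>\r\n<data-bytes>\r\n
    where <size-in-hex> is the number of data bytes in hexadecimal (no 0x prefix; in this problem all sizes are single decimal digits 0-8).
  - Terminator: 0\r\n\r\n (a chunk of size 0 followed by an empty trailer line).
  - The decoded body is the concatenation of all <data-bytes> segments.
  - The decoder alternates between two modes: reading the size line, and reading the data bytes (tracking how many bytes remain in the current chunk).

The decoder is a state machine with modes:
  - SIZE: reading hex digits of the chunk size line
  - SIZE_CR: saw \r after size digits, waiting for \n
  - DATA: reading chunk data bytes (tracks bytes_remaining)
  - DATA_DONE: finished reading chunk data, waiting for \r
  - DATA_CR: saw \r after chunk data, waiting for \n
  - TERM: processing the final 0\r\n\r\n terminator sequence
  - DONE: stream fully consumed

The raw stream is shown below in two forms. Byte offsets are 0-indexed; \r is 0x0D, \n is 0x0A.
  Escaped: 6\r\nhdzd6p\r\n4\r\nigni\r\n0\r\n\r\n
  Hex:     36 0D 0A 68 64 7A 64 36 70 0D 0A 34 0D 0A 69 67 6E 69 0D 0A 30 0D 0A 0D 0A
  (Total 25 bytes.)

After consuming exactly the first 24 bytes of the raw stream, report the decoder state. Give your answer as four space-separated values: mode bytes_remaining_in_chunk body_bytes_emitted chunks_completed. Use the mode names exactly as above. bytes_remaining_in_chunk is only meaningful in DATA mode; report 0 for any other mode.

Byte 0 = '6': mode=SIZE remaining=0 emitted=0 chunks_done=0
Byte 1 = 0x0D: mode=SIZE_CR remaining=0 emitted=0 chunks_done=0
Byte 2 = 0x0A: mode=DATA remaining=6 emitted=0 chunks_done=0
Byte 3 = 'h': mode=DATA remaining=5 emitted=1 chunks_done=0
Byte 4 = 'd': mode=DATA remaining=4 emitted=2 chunks_done=0
Byte 5 = 'z': mode=DATA remaining=3 emitted=3 chunks_done=0
Byte 6 = 'd': mode=DATA remaining=2 emitted=4 chunks_done=0
Byte 7 = '6': mode=DATA remaining=1 emitted=5 chunks_done=0
Byte 8 = 'p': mode=DATA_DONE remaining=0 emitted=6 chunks_done=0
Byte 9 = 0x0D: mode=DATA_CR remaining=0 emitted=6 chunks_done=0
Byte 10 = 0x0A: mode=SIZE remaining=0 emitted=6 chunks_done=1
Byte 11 = '4': mode=SIZE remaining=0 emitted=6 chunks_done=1
Byte 12 = 0x0D: mode=SIZE_CR remaining=0 emitted=6 chunks_done=1
Byte 13 = 0x0A: mode=DATA remaining=4 emitted=6 chunks_done=1
Byte 14 = 'i': mode=DATA remaining=3 emitted=7 chunks_done=1
Byte 15 = 'g': mode=DATA remaining=2 emitted=8 chunks_done=1
Byte 16 = 'n': mode=DATA remaining=1 emitted=9 chunks_done=1
Byte 17 = 'i': mode=DATA_DONE remaining=0 emitted=10 chunks_done=1
Byte 18 = 0x0D: mode=DATA_CR remaining=0 emitted=10 chunks_done=1
Byte 19 = 0x0A: mode=SIZE remaining=0 emitted=10 chunks_done=2
Byte 20 = '0': mode=SIZE remaining=0 emitted=10 chunks_done=2
Byte 21 = 0x0D: mode=SIZE_CR remaining=0 emitted=10 chunks_done=2
Byte 22 = 0x0A: mode=TERM remaining=0 emitted=10 chunks_done=2
Byte 23 = 0x0D: mode=TERM remaining=0 emitted=10 chunks_done=2

Answer: TERM 0 10 2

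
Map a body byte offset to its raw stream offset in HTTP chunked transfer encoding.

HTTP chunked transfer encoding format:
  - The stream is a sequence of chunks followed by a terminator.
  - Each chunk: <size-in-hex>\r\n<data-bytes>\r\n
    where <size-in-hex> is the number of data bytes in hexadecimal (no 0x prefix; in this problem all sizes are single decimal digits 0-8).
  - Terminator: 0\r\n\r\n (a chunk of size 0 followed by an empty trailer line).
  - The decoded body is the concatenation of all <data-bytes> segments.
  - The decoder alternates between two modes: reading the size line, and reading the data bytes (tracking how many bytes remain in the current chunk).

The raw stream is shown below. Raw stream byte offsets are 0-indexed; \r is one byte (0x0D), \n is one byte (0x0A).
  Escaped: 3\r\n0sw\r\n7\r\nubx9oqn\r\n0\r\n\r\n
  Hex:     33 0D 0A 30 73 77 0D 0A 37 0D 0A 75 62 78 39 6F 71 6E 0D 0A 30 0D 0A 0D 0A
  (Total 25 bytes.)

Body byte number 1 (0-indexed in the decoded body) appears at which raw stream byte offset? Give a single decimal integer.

Answer: 4

Derivation:
Chunk 1: stream[0..1]='3' size=0x3=3, data at stream[3..6]='0sw' -> body[0..3], body so far='0sw'
Chunk 2: stream[8..9]='7' size=0x7=7, data at stream[11..18]='ubx9oqn' -> body[3..10], body so far='0swubx9oqn'
Chunk 3: stream[20..21]='0' size=0 (terminator). Final body='0swubx9oqn' (10 bytes)
Body byte 1 at stream offset 4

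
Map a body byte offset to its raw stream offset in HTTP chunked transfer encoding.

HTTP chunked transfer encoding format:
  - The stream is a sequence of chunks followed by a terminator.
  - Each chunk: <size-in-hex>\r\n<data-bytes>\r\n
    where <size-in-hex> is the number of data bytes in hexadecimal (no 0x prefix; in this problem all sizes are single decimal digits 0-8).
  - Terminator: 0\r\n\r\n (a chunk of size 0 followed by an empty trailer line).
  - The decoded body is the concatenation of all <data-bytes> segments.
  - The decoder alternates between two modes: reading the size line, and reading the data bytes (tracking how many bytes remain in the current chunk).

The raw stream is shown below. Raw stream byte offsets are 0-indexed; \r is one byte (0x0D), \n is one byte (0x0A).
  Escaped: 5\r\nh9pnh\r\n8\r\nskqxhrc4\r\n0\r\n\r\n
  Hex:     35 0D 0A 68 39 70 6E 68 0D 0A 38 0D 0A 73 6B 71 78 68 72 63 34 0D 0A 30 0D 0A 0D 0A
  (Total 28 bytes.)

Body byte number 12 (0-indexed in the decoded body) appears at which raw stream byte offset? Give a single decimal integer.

Answer: 20

Derivation:
Chunk 1: stream[0..1]='5' size=0x5=5, data at stream[3..8]='h9pnh' -> body[0..5], body so far='h9pnh'
Chunk 2: stream[10..11]='8' size=0x8=8, data at stream[13..21]='skqxhrc4' -> body[5..13], body so far='h9pnhskqxhrc4'
Chunk 3: stream[23..24]='0' size=0 (terminator). Final body='h9pnhskqxhrc4' (13 bytes)
Body byte 12 at stream offset 20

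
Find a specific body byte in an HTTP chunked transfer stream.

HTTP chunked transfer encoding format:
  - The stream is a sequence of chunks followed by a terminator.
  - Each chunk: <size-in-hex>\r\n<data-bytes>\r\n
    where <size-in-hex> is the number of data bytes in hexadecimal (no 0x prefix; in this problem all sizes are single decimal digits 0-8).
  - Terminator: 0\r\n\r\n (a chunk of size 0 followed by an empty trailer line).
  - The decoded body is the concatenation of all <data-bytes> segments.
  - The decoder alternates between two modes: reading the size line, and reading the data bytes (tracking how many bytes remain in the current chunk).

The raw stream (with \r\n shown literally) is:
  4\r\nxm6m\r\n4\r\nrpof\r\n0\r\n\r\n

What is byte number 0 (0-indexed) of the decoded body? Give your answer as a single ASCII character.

Chunk 1: stream[0..1]='4' size=0x4=4, data at stream[3..7]='xm6m' -> body[0..4], body so far='xm6m'
Chunk 2: stream[9..10]='4' size=0x4=4, data at stream[12..16]='rpof' -> body[4..8], body so far='xm6mrpof'
Chunk 3: stream[18..19]='0' size=0 (terminator). Final body='xm6mrpof' (8 bytes)
Body byte 0 = 'x'

Answer: x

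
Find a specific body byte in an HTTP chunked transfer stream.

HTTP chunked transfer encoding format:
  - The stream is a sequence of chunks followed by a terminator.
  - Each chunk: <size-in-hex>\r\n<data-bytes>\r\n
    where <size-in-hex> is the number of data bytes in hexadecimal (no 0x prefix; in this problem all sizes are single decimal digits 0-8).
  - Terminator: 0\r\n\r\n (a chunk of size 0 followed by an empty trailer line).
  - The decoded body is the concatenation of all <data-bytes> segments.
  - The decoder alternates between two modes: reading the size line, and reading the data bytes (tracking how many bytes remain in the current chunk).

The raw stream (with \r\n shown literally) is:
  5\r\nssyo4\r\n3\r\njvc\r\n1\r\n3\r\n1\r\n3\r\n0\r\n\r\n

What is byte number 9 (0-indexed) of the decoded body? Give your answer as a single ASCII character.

Chunk 1: stream[0..1]='5' size=0x5=5, data at stream[3..8]='ssyo4' -> body[0..5], body so far='ssyo4'
Chunk 2: stream[10..11]='3' size=0x3=3, data at stream[13..16]='jvc' -> body[5..8], body so far='ssyo4jvc'
Chunk 3: stream[18..19]='1' size=0x1=1, data at stream[21..22]='3' -> body[8..9], body so far='ssyo4jvc3'
Chunk 4: stream[24..25]='1' size=0x1=1, data at stream[27..28]='3' -> body[9..10], body so far='ssyo4jvc33'
Chunk 5: stream[30..31]='0' size=0 (terminator). Final body='ssyo4jvc33' (10 bytes)
Body byte 9 = '3'

Answer: 3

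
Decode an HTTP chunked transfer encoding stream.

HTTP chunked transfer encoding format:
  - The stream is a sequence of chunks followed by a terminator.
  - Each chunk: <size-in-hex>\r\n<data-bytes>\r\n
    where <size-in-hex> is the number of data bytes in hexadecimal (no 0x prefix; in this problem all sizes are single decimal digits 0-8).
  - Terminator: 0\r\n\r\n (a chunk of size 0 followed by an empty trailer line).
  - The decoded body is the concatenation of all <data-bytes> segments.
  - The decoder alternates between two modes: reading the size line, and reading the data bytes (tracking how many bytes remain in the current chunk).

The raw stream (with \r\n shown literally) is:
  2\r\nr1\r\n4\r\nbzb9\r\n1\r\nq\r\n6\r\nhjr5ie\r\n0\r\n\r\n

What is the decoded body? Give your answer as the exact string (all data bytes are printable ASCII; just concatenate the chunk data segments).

Answer: r1bzb9qhjr5ie

Derivation:
Chunk 1: stream[0..1]='2' size=0x2=2, data at stream[3..5]='r1' -> body[0..2], body so far='r1'
Chunk 2: stream[7..8]='4' size=0x4=4, data at stream[10..14]='bzb9' -> body[2..6], body so far='r1bzb9'
Chunk 3: stream[16..17]='1' size=0x1=1, data at stream[19..20]='q' -> body[6..7], body so far='r1bzb9q'
Chunk 4: stream[22..23]='6' size=0x6=6, data at stream[25..31]='hjr5ie' -> body[7..13], body so far='r1bzb9qhjr5ie'
Chunk 5: stream[33..34]='0' size=0 (terminator). Final body='r1bzb9qhjr5ie' (13 bytes)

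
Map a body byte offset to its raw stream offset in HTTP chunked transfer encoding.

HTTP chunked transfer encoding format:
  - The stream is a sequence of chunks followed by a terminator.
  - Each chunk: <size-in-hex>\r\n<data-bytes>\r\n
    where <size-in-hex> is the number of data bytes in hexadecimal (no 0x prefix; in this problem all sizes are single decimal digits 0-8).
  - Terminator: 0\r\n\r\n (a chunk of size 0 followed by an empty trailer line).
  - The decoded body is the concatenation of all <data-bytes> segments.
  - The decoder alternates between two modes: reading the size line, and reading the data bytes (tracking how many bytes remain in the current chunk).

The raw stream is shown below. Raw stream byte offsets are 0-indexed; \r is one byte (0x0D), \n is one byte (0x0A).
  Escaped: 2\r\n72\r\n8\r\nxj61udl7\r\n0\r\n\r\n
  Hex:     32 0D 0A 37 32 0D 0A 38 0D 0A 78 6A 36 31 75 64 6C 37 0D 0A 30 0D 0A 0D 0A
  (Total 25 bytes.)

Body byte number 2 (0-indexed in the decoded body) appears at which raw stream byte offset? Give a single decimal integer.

Answer: 10

Derivation:
Chunk 1: stream[0..1]='2' size=0x2=2, data at stream[3..5]='72' -> body[0..2], body so far='72'
Chunk 2: stream[7..8]='8' size=0x8=8, data at stream[10..18]='xj61udl7' -> body[2..10], body so far='72xj61udl7'
Chunk 3: stream[20..21]='0' size=0 (terminator). Final body='72xj61udl7' (10 bytes)
Body byte 2 at stream offset 10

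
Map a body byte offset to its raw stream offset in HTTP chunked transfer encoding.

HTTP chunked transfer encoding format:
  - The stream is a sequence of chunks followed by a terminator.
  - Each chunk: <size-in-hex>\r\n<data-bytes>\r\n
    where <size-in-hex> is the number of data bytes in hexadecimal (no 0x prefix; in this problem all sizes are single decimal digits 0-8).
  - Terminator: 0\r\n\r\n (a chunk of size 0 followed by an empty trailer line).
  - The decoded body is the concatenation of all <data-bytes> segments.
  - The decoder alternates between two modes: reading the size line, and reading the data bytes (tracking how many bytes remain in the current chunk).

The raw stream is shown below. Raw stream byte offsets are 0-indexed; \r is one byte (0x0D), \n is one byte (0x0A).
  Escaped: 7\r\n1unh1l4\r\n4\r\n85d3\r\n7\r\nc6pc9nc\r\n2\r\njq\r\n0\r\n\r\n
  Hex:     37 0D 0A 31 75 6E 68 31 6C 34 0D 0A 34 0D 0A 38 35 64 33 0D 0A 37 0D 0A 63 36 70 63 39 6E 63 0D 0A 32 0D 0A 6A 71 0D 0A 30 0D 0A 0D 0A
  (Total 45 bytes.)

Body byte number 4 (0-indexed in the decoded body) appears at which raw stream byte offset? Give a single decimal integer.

Answer: 7

Derivation:
Chunk 1: stream[0..1]='7' size=0x7=7, data at stream[3..10]='1unh1l4' -> body[0..7], body so far='1unh1l4'
Chunk 2: stream[12..13]='4' size=0x4=4, data at stream[15..19]='85d3' -> body[7..11], body so far='1unh1l485d3'
Chunk 3: stream[21..22]='7' size=0x7=7, data at stream[24..31]='c6pc9nc' -> body[11..18], body so far='1unh1l485d3c6pc9nc'
Chunk 4: stream[33..34]='2' size=0x2=2, data at stream[36..38]='jq' -> body[18..20], body so far='1unh1l485d3c6pc9ncjq'
Chunk 5: stream[40..41]='0' size=0 (terminator). Final body='1unh1l485d3c6pc9ncjq' (20 bytes)
Body byte 4 at stream offset 7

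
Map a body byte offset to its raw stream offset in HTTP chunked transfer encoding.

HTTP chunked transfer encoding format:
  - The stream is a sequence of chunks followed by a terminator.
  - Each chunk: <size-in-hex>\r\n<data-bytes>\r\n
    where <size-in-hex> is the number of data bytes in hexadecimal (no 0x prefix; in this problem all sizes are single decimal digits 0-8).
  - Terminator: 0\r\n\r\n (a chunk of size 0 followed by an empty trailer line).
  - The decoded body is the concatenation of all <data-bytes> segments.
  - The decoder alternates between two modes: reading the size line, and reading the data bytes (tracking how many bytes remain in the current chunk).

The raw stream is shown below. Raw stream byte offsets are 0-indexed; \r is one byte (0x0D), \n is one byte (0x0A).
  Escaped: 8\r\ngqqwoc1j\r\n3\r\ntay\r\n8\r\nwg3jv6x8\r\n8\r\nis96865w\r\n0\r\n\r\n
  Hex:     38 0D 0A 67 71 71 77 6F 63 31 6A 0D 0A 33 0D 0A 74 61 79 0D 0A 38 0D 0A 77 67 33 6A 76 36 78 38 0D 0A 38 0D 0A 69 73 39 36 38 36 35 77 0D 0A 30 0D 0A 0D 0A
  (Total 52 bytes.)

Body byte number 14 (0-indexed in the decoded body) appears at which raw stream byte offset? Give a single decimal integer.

Answer: 27

Derivation:
Chunk 1: stream[0..1]='8' size=0x8=8, data at stream[3..11]='gqqwoc1j' -> body[0..8], body so far='gqqwoc1j'
Chunk 2: stream[13..14]='3' size=0x3=3, data at stream[16..19]='tay' -> body[8..11], body so far='gqqwoc1jtay'
Chunk 3: stream[21..22]='8' size=0x8=8, data at stream[24..32]='wg3jv6x8' -> body[11..19], body so far='gqqwoc1jtaywg3jv6x8'
Chunk 4: stream[34..35]='8' size=0x8=8, data at stream[37..45]='is96865w' -> body[19..27], body so far='gqqwoc1jtaywg3jv6x8is96865w'
Chunk 5: stream[47..48]='0' size=0 (terminator). Final body='gqqwoc1jtaywg3jv6x8is96865w' (27 bytes)
Body byte 14 at stream offset 27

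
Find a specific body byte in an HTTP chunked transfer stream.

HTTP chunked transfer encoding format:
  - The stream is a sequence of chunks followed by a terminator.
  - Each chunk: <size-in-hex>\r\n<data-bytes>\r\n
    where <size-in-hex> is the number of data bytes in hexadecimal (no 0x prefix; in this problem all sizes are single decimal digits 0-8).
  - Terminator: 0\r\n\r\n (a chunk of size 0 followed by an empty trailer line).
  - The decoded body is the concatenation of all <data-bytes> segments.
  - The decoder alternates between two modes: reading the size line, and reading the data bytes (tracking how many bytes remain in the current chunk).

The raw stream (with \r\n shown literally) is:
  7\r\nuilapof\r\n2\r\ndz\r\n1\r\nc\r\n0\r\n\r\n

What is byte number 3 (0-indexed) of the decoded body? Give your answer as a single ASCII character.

Chunk 1: stream[0..1]='7' size=0x7=7, data at stream[3..10]='uilapof' -> body[0..7], body so far='uilapof'
Chunk 2: stream[12..13]='2' size=0x2=2, data at stream[15..17]='dz' -> body[7..9], body so far='uilapofdz'
Chunk 3: stream[19..20]='1' size=0x1=1, data at stream[22..23]='c' -> body[9..10], body so far='uilapofdzc'
Chunk 4: stream[25..26]='0' size=0 (terminator). Final body='uilapofdzc' (10 bytes)
Body byte 3 = 'a'

Answer: a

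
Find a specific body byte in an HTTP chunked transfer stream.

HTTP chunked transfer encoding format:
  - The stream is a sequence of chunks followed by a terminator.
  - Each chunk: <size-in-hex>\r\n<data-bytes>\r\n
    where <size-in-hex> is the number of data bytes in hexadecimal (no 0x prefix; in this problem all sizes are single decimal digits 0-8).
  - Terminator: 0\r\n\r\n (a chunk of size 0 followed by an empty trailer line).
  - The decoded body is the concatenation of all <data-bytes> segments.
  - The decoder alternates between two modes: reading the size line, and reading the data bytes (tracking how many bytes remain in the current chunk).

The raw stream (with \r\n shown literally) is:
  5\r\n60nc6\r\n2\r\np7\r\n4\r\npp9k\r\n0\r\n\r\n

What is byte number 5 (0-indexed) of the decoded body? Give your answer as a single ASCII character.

Chunk 1: stream[0..1]='5' size=0x5=5, data at stream[3..8]='60nc6' -> body[0..5], body so far='60nc6'
Chunk 2: stream[10..11]='2' size=0x2=2, data at stream[13..15]='p7' -> body[5..7], body so far='60nc6p7'
Chunk 3: stream[17..18]='4' size=0x4=4, data at stream[20..24]='pp9k' -> body[7..11], body so far='60nc6p7pp9k'
Chunk 4: stream[26..27]='0' size=0 (terminator). Final body='60nc6p7pp9k' (11 bytes)
Body byte 5 = 'p'

Answer: p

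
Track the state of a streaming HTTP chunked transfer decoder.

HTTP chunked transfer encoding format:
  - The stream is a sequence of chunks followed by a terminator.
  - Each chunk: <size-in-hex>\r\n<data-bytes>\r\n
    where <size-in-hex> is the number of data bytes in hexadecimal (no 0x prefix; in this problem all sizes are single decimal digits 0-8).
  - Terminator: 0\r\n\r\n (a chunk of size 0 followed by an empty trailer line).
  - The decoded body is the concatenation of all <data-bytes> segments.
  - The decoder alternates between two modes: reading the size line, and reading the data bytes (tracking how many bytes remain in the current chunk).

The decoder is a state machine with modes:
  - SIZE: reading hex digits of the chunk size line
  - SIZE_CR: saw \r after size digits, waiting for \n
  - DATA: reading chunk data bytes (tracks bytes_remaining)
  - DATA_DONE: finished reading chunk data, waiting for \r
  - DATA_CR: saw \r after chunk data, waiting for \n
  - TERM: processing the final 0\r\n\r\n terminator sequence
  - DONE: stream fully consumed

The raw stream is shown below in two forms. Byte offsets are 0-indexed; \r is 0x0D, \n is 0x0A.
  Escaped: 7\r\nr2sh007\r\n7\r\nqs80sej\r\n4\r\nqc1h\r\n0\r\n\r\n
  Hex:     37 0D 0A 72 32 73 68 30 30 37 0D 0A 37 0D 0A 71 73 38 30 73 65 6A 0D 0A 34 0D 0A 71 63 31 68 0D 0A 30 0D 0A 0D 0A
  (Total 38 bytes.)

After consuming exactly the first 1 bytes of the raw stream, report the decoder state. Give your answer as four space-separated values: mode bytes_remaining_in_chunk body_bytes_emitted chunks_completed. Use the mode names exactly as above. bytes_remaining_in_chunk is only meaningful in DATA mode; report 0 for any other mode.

Byte 0 = '7': mode=SIZE remaining=0 emitted=0 chunks_done=0

Answer: SIZE 0 0 0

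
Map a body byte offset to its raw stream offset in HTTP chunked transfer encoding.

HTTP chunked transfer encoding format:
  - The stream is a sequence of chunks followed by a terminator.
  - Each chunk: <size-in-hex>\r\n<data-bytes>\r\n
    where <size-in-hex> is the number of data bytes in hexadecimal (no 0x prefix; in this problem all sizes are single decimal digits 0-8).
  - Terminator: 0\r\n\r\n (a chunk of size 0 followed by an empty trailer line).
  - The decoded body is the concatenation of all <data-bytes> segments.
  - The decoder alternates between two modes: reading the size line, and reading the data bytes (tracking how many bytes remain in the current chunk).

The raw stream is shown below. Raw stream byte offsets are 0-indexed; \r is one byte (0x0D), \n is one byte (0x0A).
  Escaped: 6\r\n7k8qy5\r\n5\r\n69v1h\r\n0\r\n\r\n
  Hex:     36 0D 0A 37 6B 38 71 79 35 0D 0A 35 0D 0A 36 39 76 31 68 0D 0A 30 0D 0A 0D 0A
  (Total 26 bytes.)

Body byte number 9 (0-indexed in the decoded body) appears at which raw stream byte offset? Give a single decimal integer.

Answer: 17

Derivation:
Chunk 1: stream[0..1]='6' size=0x6=6, data at stream[3..9]='7k8qy5' -> body[0..6], body so far='7k8qy5'
Chunk 2: stream[11..12]='5' size=0x5=5, data at stream[14..19]='69v1h' -> body[6..11], body so far='7k8qy569v1h'
Chunk 3: stream[21..22]='0' size=0 (terminator). Final body='7k8qy569v1h' (11 bytes)
Body byte 9 at stream offset 17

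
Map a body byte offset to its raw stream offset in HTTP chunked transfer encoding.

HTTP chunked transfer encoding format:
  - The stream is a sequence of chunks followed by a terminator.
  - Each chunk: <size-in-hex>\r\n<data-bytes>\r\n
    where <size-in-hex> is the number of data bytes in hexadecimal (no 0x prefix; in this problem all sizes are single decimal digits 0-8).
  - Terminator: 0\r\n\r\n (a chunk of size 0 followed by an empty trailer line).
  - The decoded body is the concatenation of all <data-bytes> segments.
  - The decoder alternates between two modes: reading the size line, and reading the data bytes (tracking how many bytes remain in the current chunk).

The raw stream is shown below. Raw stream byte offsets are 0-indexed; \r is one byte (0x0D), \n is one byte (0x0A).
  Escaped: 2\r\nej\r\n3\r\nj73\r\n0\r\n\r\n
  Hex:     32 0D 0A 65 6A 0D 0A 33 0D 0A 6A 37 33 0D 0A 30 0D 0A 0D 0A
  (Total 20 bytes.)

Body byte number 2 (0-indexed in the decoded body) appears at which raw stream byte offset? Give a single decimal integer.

Answer: 10

Derivation:
Chunk 1: stream[0..1]='2' size=0x2=2, data at stream[3..5]='ej' -> body[0..2], body so far='ej'
Chunk 2: stream[7..8]='3' size=0x3=3, data at stream[10..13]='j73' -> body[2..5], body so far='ejj73'
Chunk 3: stream[15..16]='0' size=0 (terminator). Final body='ejj73' (5 bytes)
Body byte 2 at stream offset 10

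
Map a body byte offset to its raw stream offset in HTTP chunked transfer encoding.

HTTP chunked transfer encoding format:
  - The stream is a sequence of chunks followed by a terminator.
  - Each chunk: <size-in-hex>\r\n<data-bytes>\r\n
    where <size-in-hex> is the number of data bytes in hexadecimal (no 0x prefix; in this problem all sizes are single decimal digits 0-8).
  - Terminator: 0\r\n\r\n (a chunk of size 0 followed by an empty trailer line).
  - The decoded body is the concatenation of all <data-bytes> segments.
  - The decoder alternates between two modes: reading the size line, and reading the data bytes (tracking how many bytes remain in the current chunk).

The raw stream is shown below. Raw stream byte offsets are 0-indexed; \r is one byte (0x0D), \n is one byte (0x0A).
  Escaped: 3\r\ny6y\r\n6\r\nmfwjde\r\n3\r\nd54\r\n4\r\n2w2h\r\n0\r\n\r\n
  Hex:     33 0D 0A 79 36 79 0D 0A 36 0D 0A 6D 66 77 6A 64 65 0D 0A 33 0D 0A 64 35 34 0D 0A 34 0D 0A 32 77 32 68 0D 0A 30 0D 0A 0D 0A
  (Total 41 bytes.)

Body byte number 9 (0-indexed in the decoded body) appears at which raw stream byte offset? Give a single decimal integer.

Answer: 22

Derivation:
Chunk 1: stream[0..1]='3' size=0x3=3, data at stream[3..6]='y6y' -> body[0..3], body so far='y6y'
Chunk 2: stream[8..9]='6' size=0x6=6, data at stream[11..17]='mfwjde' -> body[3..9], body so far='y6ymfwjde'
Chunk 3: stream[19..20]='3' size=0x3=3, data at stream[22..25]='d54' -> body[9..12], body so far='y6ymfwjded54'
Chunk 4: stream[27..28]='4' size=0x4=4, data at stream[30..34]='2w2h' -> body[12..16], body so far='y6ymfwjded542w2h'
Chunk 5: stream[36..37]='0' size=0 (terminator). Final body='y6ymfwjded542w2h' (16 bytes)
Body byte 9 at stream offset 22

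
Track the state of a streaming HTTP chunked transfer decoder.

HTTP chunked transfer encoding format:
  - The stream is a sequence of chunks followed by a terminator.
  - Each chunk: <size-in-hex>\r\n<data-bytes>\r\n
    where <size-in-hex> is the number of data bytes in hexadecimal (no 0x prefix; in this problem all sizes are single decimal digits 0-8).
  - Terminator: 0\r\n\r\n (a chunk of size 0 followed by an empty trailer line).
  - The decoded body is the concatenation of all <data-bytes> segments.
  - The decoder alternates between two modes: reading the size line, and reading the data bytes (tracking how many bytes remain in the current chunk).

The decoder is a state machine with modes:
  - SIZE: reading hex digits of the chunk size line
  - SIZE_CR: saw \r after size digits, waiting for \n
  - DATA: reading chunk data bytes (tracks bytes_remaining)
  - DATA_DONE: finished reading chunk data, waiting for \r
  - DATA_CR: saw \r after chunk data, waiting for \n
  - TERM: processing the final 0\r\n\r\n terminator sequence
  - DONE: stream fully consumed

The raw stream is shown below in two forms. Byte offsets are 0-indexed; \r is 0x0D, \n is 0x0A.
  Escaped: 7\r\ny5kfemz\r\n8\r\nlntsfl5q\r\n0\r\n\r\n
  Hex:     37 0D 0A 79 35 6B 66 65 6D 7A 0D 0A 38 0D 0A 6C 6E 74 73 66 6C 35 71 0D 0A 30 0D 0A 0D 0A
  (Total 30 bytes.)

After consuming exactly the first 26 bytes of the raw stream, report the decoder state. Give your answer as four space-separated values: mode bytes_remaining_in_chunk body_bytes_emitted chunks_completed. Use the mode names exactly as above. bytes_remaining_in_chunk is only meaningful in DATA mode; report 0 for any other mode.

Answer: SIZE 0 15 2

Derivation:
Byte 0 = '7': mode=SIZE remaining=0 emitted=0 chunks_done=0
Byte 1 = 0x0D: mode=SIZE_CR remaining=0 emitted=0 chunks_done=0
Byte 2 = 0x0A: mode=DATA remaining=7 emitted=0 chunks_done=0
Byte 3 = 'y': mode=DATA remaining=6 emitted=1 chunks_done=0
Byte 4 = '5': mode=DATA remaining=5 emitted=2 chunks_done=0
Byte 5 = 'k': mode=DATA remaining=4 emitted=3 chunks_done=0
Byte 6 = 'f': mode=DATA remaining=3 emitted=4 chunks_done=0
Byte 7 = 'e': mode=DATA remaining=2 emitted=5 chunks_done=0
Byte 8 = 'm': mode=DATA remaining=1 emitted=6 chunks_done=0
Byte 9 = 'z': mode=DATA_DONE remaining=0 emitted=7 chunks_done=0
Byte 10 = 0x0D: mode=DATA_CR remaining=0 emitted=7 chunks_done=0
Byte 11 = 0x0A: mode=SIZE remaining=0 emitted=7 chunks_done=1
Byte 12 = '8': mode=SIZE remaining=0 emitted=7 chunks_done=1
Byte 13 = 0x0D: mode=SIZE_CR remaining=0 emitted=7 chunks_done=1
Byte 14 = 0x0A: mode=DATA remaining=8 emitted=7 chunks_done=1
Byte 15 = 'l': mode=DATA remaining=7 emitted=8 chunks_done=1
Byte 16 = 'n': mode=DATA remaining=6 emitted=9 chunks_done=1
Byte 17 = 't': mode=DATA remaining=5 emitted=10 chunks_done=1
Byte 18 = 's': mode=DATA remaining=4 emitted=11 chunks_done=1
Byte 19 = 'f': mode=DATA remaining=3 emitted=12 chunks_done=1
Byte 20 = 'l': mode=DATA remaining=2 emitted=13 chunks_done=1
Byte 21 = '5': mode=DATA remaining=1 emitted=14 chunks_done=1
Byte 22 = 'q': mode=DATA_DONE remaining=0 emitted=15 chunks_done=1
Byte 23 = 0x0D: mode=DATA_CR remaining=0 emitted=15 chunks_done=1
Byte 24 = 0x0A: mode=SIZE remaining=0 emitted=15 chunks_done=2
Byte 25 = '0': mode=SIZE remaining=0 emitted=15 chunks_done=2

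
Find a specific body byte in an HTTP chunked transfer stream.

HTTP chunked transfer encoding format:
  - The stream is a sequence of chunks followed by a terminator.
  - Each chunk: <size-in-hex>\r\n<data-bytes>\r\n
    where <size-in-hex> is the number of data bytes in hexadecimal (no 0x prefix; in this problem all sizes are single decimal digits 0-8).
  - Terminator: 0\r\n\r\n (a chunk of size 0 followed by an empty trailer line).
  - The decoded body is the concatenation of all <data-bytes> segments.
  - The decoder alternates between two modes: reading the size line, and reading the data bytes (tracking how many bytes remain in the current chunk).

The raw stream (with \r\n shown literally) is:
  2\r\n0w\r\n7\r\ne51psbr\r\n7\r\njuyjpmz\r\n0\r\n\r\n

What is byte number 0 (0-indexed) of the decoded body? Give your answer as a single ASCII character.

Answer: 0

Derivation:
Chunk 1: stream[0..1]='2' size=0x2=2, data at stream[3..5]='0w' -> body[0..2], body so far='0w'
Chunk 2: stream[7..8]='7' size=0x7=7, data at stream[10..17]='e51psbr' -> body[2..9], body so far='0we51psbr'
Chunk 3: stream[19..20]='7' size=0x7=7, data at stream[22..29]='juyjpmz' -> body[9..16], body so far='0we51psbrjuyjpmz'
Chunk 4: stream[31..32]='0' size=0 (terminator). Final body='0we51psbrjuyjpmz' (16 bytes)
Body byte 0 = '0'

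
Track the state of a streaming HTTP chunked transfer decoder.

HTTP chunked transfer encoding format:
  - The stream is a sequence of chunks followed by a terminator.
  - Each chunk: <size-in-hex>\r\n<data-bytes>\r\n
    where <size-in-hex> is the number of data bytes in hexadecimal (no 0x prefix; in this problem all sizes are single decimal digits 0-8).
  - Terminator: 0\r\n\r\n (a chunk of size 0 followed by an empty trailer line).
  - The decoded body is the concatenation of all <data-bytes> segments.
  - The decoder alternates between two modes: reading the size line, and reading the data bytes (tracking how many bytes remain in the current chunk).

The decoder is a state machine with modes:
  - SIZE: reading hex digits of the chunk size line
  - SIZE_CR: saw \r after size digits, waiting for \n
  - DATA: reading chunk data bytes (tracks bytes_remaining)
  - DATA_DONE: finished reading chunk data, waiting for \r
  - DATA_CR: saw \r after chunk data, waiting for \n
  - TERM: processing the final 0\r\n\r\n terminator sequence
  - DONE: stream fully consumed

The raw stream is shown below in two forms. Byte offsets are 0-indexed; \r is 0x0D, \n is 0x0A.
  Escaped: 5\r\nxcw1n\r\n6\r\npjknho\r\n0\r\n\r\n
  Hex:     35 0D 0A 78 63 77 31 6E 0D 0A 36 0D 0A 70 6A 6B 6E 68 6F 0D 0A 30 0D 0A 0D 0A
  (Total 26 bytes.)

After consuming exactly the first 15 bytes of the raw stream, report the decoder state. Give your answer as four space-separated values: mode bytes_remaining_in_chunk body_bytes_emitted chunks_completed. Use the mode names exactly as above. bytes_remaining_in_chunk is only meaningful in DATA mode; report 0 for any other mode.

Answer: DATA 4 7 1

Derivation:
Byte 0 = '5': mode=SIZE remaining=0 emitted=0 chunks_done=0
Byte 1 = 0x0D: mode=SIZE_CR remaining=0 emitted=0 chunks_done=0
Byte 2 = 0x0A: mode=DATA remaining=5 emitted=0 chunks_done=0
Byte 3 = 'x': mode=DATA remaining=4 emitted=1 chunks_done=0
Byte 4 = 'c': mode=DATA remaining=3 emitted=2 chunks_done=0
Byte 5 = 'w': mode=DATA remaining=2 emitted=3 chunks_done=0
Byte 6 = '1': mode=DATA remaining=1 emitted=4 chunks_done=0
Byte 7 = 'n': mode=DATA_DONE remaining=0 emitted=5 chunks_done=0
Byte 8 = 0x0D: mode=DATA_CR remaining=0 emitted=5 chunks_done=0
Byte 9 = 0x0A: mode=SIZE remaining=0 emitted=5 chunks_done=1
Byte 10 = '6': mode=SIZE remaining=0 emitted=5 chunks_done=1
Byte 11 = 0x0D: mode=SIZE_CR remaining=0 emitted=5 chunks_done=1
Byte 12 = 0x0A: mode=DATA remaining=6 emitted=5 chunks_done=1
Byte 13 = 'p': mode=DATA remaining=5 emitted=6 chunks_done=1
Byte 14 = 'j': mode=DATA remaining=4 emitted=7 chunks_done=1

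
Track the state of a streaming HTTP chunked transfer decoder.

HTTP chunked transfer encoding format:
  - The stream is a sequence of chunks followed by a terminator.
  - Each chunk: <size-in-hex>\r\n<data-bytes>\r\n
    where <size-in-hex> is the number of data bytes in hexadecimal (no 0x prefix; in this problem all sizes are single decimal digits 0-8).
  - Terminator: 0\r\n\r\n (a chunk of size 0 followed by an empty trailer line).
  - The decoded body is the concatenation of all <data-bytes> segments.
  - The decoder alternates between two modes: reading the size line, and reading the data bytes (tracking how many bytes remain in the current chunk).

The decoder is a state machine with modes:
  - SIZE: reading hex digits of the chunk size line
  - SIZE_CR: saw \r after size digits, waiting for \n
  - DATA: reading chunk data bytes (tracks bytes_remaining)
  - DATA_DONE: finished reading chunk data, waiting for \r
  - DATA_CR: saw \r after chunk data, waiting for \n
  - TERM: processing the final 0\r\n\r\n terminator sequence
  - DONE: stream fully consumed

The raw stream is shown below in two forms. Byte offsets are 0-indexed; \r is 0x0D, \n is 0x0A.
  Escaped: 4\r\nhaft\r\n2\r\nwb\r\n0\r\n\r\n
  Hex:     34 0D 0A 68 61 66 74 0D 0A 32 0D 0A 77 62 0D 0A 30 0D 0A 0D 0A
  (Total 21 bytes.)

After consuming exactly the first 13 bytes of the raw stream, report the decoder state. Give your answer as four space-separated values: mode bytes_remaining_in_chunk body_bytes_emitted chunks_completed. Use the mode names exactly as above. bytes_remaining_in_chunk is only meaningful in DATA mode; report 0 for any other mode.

Byte 0 = '4': mode=SIZE remaining=0 emitted=0 chunks_done=0
Byte 1 = 0x0D: mode=SIZE_CR remaining=0 emitted=0 chunks_done=0
Byte 2 = 0x0A: mode=DATA remaining=4 emitted=0 chunks_done=0
Byte 3 = 'h': mode=DATA remaining=3 emitted=1 chunks_done=0
Byte 4 = 'a': mode=DATA remaining=2 emitted=2 chunks_done=0
Byte 5 = 'f': mode=DATA remaining=1 emitted=3 chunks_done=0
Byte 6 = 't': mode=DATA_DONE remaining=0 emitted=4 chunks_done=0
Byte 7 = 0x0D: mode=DATA_CR remaining=0 emitted=4 chunks_done=0
Byte 8 = 0x0A: mode=SIZE remaining=0 emitted=4 chunks_done=1
Byte 9 = '2': mode=SIZE remaining=0 emitted=4 chunks_done=1
Byte 10 = 0x0D: mode=SIZE_CR remaining=0 emitted=4 chunks_done=1
Byte 11 = 0x0A: mode=DATA remaining=2 emitted=4 chunks_done=1
Byte 12 = 'w': mode=DATA remaining=1 emitted=5 chunks_done=1

Answer: DATA 1 5 1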